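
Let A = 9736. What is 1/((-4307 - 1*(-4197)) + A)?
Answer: 1/9626 ≈ 0.00010389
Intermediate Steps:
1/((-4307 - 1*(-4197)) + A) = 1/((-4307 - 1*(-4197)) + 9736) = 1/((-4307 + 4197) + 9736) = 1/(-110 + 9736) = 1/9626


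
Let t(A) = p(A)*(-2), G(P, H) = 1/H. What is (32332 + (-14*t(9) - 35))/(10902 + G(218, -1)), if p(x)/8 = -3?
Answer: 2875/991 ≈ 2.9011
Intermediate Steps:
p(x) = -24 (p(x) = 8*(-3) = -24)
t(A) = 48 (t(A) = -24*(-2) = 48)
(32332 + (-14*t(9) - 35))/(10902 + G(218, -1)) = (32332 + (-14*48 - 35))/(10902 + 1/(-1)) = (32332 + (-672 - 35))/(10902 - 1) = (32332 - 707)/10901 = 31625*(1/10901) = 2875/991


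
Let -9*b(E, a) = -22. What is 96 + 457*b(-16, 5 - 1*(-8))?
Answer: 10918/9 ≈ 1213.1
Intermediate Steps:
b(E, a) = 22/9 (b(E, a) = -⅑*(-22) = 22/9)
96 + 457*b(-16, 5 - 1*(-8)) = 96 + 457*(22/9) = 96 + 10054/9 = 10918/9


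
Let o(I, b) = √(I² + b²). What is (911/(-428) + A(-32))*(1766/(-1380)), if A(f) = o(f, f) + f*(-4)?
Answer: -47569859/295320 - 14128*√2/345 ≈ -218.99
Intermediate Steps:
A(f) = -4*f + √2*√(f²) (A(f) = √(f² + f²) + f*(-4) = √(2*f²) - 4*f = √2*√(f²) - 4*f = -4*f + √2*√(f²))
(911/(-428) + A(-32))*(1766/(-1380)) = (911/(-428) + (-4*(-32) + √2*√((-32)²)))*(1766/(-1380)) = (911*(-1/428) + (128 + √2*√1024))*(1766*(-1/1380)) = (-911/428 + (128 + √2*32))*(-883/690) = (-911/428 + (128 + 32*√2))*(-883/690) = (53873/428 + 32*√2)*(-883/690) = -47569859/295320 - 14128*√2/345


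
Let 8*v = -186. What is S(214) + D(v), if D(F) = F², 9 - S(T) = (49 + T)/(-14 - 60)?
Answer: 327445/592 ≈ 553.12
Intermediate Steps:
S(T) = 715/74 + T/74 (S(T) = 9 - (49 + T)/(-14 - 60) = 9 - (49 + T)/(-74) = 9 - (49 + T)*(-1)/74 = 9 - (-49/74 - T/74) = 9 + (49/74 + T/74) = 715/74 + T/74)
v = -93/4 (v = (⅛)*(-186) = -93/4 ≈ -23.250)
S(214) + D(v) = (715/74 + (1/74)*214) + (-93/4)² = (715/74 + 107/37) + 8649/16 = 929/74 + 8649/16 = 327445/592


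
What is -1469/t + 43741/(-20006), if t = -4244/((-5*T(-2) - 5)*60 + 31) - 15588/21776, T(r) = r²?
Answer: -235789484282567/347697137858 ≈ -678.15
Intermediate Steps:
t = 17379643/7997236 (t = -4244/((-5*(-2)² - 5)*60 + 31) - 15588/21776 = -4244/((-5*4 - 5)*60 + 31) - 15588*1/21776 = -4244/((-20 - 5)*60 + 31) - 3897/5444 = -4244/(-25*60 + 31) - 3897/5444 = -4244/(-1500 + 31) - 3897/5444 = -4244/(-1469) - 3897/5444 = -4244*(-1/1469) - 3897/5444 = 4244/1469 - 3897/5444 = 17379643/7997236 ≈ 2.1732)
-1469/t + 43741/(-20006) = -1469/17379643/7997236 + 43741/(-20006) = -1469*7997236/17379643 + 43741*(-1/20006) = -11747939684/17379643 - 43741/20006 = -235789484282567/347697137858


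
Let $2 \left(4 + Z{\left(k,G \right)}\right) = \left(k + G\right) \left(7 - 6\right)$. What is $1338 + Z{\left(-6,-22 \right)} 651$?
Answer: $-10380$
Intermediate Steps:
$Z{\left(k,G \right)} = -4 + \frac{G}{2} + \frac{k}{2}$ ($Z{\left(k,G \right)} = -4 + \frac{\left(k + G\right) \left(7 - 6\right)}{2} = -4 + \frac{\left(G + k\right) 1}{2} = -4 + \frac{G + k}{2} = -4 + \left(\frac{G}{2} + \frac{k}{2}\right) = -4 + \frac{G}{2} + \frac{k}{2}$)
$1338 + Z{\left(-6,-22 \right)} 651 = 1338 + \left(-4 + \frac{1}{2} \left(-22\right) + \frac{1}{2} \left(-6\right)\right) 651 = 1338 + \left(-4 - 11 - 3\right) 651 = 1338 - 11718 = -10380$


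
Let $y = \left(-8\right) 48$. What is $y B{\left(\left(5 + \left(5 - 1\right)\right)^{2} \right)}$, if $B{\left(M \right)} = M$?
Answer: $-31104$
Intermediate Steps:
$y = -384$
$y B{\left(\left(5 + \left(5 - 1\right)\right)^{2} \right)} = - 384 \left(5 + \left(5 - 1\right)\right)^{2} = - 384 \left(5 + 4\right)^{2} = - 384 \cdot 9^{2} = \left(-384\right) 81 = -31104$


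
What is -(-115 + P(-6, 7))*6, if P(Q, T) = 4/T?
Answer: 4806/7 ≈ 686.57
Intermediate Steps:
-(-115 + P(-6, 7))*6 = -(-115 + 4/7)*6 = -(-801)*6/7 = -1*(-4806/7) = 4806/7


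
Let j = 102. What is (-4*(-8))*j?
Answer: 3264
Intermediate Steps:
(-4*(-8))*j = -4*(-8)*102 = 32*102 = 3264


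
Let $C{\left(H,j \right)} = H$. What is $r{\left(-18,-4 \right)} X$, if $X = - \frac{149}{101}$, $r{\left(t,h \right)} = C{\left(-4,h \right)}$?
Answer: $\frac{596}{101} \approx 5.901$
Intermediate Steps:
$r{\left(t,h \right)} = -4$
$X = - \frac{149}{101}$ ($X = \left(-149\right) \frac{1}{101} = - \frac{149}{101} \approx -1.4752$)
$r{\left(-18,-4 \right)} X = \left(-4\right) \left(- \frac{149}{101}\right) = \frac{596}{101}$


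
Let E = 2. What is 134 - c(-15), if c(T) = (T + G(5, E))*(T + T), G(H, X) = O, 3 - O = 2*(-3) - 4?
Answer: 74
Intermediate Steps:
O = 13 (O = 3 - (2*(-3) - 4) = 3 - (-6 - 4) = 3 - 1*(-10) = 3 + 10 = 13)
G(H, X) = 13
c(T) = 2*T*(13 + T) (c(T) = (T + 13)*(T + T) = (13 + T)*(2*T) = 2*T*(13 + T))
134 - c(-15) = 134 - 2*(-15)*(13 - 15) = 134 - 2*(-15)*(-2) = 134 - 1*60 = 134 - 60 = 74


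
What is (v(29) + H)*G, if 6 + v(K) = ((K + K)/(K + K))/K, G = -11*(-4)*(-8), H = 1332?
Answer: -13536160/29 ≈ -4.6676e+5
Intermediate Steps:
G = -352 (G = 44*(-8) = -352)
v(K) = -6 + 1/K (v(K) = -6 + ((K + K)/(K + K))/K = -6 + ((2*K)/((2*K)))/K = -6 + ((2*K)*(1/(2*K)))/K = -6 + 1/K)
(v(29) + H)*G = ((-6 + 1/29) + 1332)*(-352) = (-173/29 + 1332)*(-352) = (38455/29)*(-352) = -13536160/29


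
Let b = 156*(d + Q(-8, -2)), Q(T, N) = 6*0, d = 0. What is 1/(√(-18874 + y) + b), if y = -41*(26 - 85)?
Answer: -I*√16455/16455 ≈ -0.0077956*I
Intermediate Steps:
y = 2419 (y = -41*(-59) = 2419)
Q(T, N) = 0
b = 0 (b = 156*(0 + 0) = 156*0 = 0)
1/(√(-18874 + y) + b) = 1/(√(-18874 + 2419) + 0) = 1/(√(-16455) + 0) = 1/(I*√16455 + 0) = 1/(I*√16455) = -I*√16455/16455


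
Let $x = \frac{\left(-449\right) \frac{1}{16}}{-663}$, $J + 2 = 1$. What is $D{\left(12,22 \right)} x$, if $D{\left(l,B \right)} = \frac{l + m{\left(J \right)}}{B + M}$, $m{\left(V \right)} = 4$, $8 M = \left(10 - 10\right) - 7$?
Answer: $\frac{3592}{112047} \approx 0.032058$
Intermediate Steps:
$J = -1$ ($J = -2 + 1 = -1$)
$M = - \frac{7}{8}$ ($M = \frac{\left(10 - 10\right) - 7}{8} = \frac{0 - 7}{8} = \frac{1}{8} \left(-7\right) = - \frac{7}{8} \approx -0.875$)
$D{\left(l,B \right)} = \frac{4 + l}{- \frac{7}{8} + B}$ ($D{\left(l,B \right)} = \frac{l + 4}{B - \frac{7}{8}} = \frac{4 + l}{- \frac{7}{8} + B}$)
$x = \frac{449}{10608}$ ($x = \left(-449\right) \frac{1}{16} \left(- \frac{1}{663}\right) = \left(- \frac{449}{16}\right) \left(- \frac{1}{663}\right) = \frac{449}{10608} \approx 0.042327$)
$D{\left(12,22 \right)} x = \frac{8 \left(4 + 12\right)}{-7 + 8 \cdot 22} \cdot \frac{449}{10608} = 8 \frac{1}{-7 + 176} \cdot 16 \cdot \frac{449}{10608} = 8 \cdot \frac{1}{169} \cdot 16 \cdot \frac{449}{10608} = \frac{128}{169} \cdot \frac{449}{10608} = \frac{3592}{112047}$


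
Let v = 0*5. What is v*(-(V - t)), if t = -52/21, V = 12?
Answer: 0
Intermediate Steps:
t = -52/21 (t = -52*1/21 = -52/21 ≈ -2.4762)
v = 0
v*(-(V - t)) = 0*(-(12 - 1*(-52/21))) = 0*(-(12 + 52/21)) = 0*(-1*304/21) = 0*(-304/21) = 0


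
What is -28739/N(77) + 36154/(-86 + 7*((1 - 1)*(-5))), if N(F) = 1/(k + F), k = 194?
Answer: -334913644/43 ≈ -7.7887e+6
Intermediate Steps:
N(F) = 1/(194 + F)
-28739/N(77) + 36154/(-86 + 7*((1 - 1)*(-5))) = -28739/(1/(194 + 77)) + 36154/(-86 + 7*((1 - 1)*(-5))) = -28739/(1/271) + 36154/(-86 + 7*(0*(-5))) = -28739/1/271 + 36154/(-86 + 7*0) = -28739*271 + 36154/(-86 + 0) = -7788269 + 36154/(-86) = -7788269 + 36154*(-1/86) = -7788269 - 18077/43 = -334913644/43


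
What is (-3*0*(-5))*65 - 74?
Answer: -74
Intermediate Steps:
(-3*0*(-5))*65 - 74 = (0*(-5))*65 - 74 = 0*65 - 74 = 0 - 74 = -74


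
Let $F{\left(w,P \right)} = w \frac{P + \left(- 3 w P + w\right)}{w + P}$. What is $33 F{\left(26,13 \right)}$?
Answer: $-21450$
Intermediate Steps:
$F{\left(w,P \right)} = \frac{w \left(P + w - 3 P w\right)}{P + w}$ ($F{\left(w,P \right)} = w \frac{P - \left(- w + 3 P w\right)}{P + w} = w \frac{P + w - 3 P w}{P + w} = \frac{w \left(P + w - 3 P w\right)}{P + w}$)
$33 F{\left(26,13 \right)} = 33 \frac{26 \left(13 + 26 - 39 \cdot 26\right)}{13 + 26} = 33 \frac{26 \left(13 + 26 - 1014\right)}{39} = 33 \cdot 26 \cdot \frac{1}{39} \left(-975\right) = 33 \left(-650\right) = -21450$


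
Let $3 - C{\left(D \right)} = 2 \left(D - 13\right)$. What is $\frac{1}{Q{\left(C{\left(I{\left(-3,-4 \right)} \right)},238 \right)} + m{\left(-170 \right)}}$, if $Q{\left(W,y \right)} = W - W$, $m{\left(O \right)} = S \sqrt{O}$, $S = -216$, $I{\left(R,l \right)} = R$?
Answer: $\frac{i \sqrt{170}}{36720} \approx 0.00035508 i$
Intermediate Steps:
$m{\left(O \right)} = - 216 \sqrt{O}$
$C{\left(D \right)} = 29 - 2 D$ ($C{\left(D \right)} = 3 - 2 \left(D - 13\right) = 3 - 2 \left(-13 + D\right) = 3 - \left(-26 + 2 D\right) = 29 - 2 D$)
$Q{\left(W,y \right)} = 0$
$\frac{1}{Q{\left(C{\left(I{\left(-3,-4 \right)} \right)},238 \right)} + m{\left(-170 \right)}} = \frac{1}{0 - 216 \sqrt{-170}} = \frac{1}{0 - 216 i \sqrt{170}} = \frac{1}{\left(-216\right) i \sqrt{170}} = \frac{i \sqrt{170}}{36720}$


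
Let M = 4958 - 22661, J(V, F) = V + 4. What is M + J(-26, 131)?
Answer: -17725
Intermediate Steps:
J(V, F) = 4 + V
M = -17703
M + J(-26, 131) = -17703 + (4 - 26) = -17703 - 22 = -17725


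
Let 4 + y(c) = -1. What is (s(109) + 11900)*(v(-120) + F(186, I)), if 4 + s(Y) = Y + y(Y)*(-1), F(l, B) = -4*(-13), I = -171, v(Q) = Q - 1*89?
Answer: -1885570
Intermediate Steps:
v(Q) = -89 + Q (v(Q) = Q - 89 = -89 + Q)
y(c) = -5 (y(c) = -4 - 1 = -5)
F(l, B) = 52
s(Y) = 1 + Y (s(Y) = -4 + (Y - 5*(-1)) = -4 + (Y + 5) = -4 + (5 + Y) = 1 + Y)
(s(109) + 11900)*(v(-120) + F(186, I)) = ((1 + 109) + 11900)*((-89 - 120) + 52) = (110 + 11900)*(-209 + 52) = 12010*(-157) = -1885570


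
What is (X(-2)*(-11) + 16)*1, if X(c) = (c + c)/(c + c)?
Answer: 5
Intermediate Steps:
X(c) = 1 (X(c) = (2*c)/((2*c)) = (2*c)*(1/(2*c)) = 1)
(X(-2)*(-11) + 16)*1 = (1*(-11) + 16)*1 = (-11 + 16)*1 = 5*1 = 5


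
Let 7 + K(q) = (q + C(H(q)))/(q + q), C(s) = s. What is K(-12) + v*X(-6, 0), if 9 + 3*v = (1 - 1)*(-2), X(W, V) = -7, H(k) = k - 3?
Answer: 121/8 ≈ 15.125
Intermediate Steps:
H(k) = -3 + k
v = -3 (v = -3 + ((1 - 1)*(-2))/3 = -3 + (0*(-2))/3 = -3 + (⅓)*0 = -3 + 0 = -3)
K(q) = -7 + (-3 + 2*q)/(2*q) (K(q) = -7 + (q + (-3 + q))/(q + q) = -7 + (-3 + 2*q)/((2*q)) = -7 + (-3 + 2*q)*(1/(2*q)) = -7 + (-3 + 2*q)/(2*q))
K(-12) + v*X(-6, 0) = (-6 - 3/2/(-12)) - 3*(-7) = (-6 - 3/2*(-1/12)) + 21 = (-6 + ⅛) + 21 = -47/8 + 21 = 121/8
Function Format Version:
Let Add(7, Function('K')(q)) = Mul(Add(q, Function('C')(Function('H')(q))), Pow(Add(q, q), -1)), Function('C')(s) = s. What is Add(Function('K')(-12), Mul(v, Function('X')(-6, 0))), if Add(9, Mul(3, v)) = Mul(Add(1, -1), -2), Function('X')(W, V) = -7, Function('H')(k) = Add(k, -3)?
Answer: Rational(121, 8) ≈ 15.125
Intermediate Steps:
Function('H')(k) = Add(-3, k)
v = -3 (v = Add(-3, Mul(Rational(1, 3), Mul(Add(1, -1), -2))) = Add(-3, Mul(Rational(1, 3), Mul(0, -2))) = Add(-3, Mul(Rational(1, 3), 0)) = Add(-3, 0) = -3)
Function('K')(q) = Add(-7, Mul(Rational(1, 2), Pow(q, -1), Add(-3, Mul(2, q)))) (Function('K')(q) = Add(-7, Mul(Add(q, Add(-3, q)), Pow(Add(q, q), -1))) = Add(-7, Mul(Add(-3, Mul(2, q)), Pow(Mul(2, q), -1))) = Add(-7, Mul(Add(-3, Mul(2, q)), Mul(Rational(1, 2), Pow(q, -1)))) = Add(-7, Mul(Rational(1, 2), Pow(q, -1), Add(-3, Mul(2, q)))))
Add(Function('K')(-12), Mul(v, Function('X')(-6, 0))) = Add(Add(-6, Mul(Rational(-3, 2), Pow(-12, -1))), Mul(-3, -7)) = Add(Add(-6, Mul(Rational(-3, 2), Rational(-1, 12))), 21) = Add(Add(-6, Rational(1, 8)), 21) = Add(Rational(-47, 8), 21) = Rational(121, 8)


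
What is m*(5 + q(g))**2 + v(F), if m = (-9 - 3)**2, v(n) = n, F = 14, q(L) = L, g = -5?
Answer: 14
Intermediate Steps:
m = 144 (m = (-12)**2 = 144)
m*(5 + q(g))**2 + v(F) = 144*(5 - 5)**2 + 14 = 144*0**2 + 14 = 144*0 + 14 = 0 + 14 = 14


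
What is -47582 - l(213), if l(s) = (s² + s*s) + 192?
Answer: -138512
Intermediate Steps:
l(s) = 192 + 2*s² (l(s) = (s² + s²) + 192 = 2*s² + 192 = 192 + 2*s²)
-47582 - l(213) = -47582 - (192 + 2*213²) = -47582 - (192 + 2*45369) = -47582 - (192 + 90738) = -47582 - 1*90930 = -47582 - 90930 = -138512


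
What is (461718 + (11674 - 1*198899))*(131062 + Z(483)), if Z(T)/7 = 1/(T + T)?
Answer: 4964633290601/138 ≈ 3.5976e+10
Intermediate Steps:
Z(T) = 7/(2*T) (Z(T) = 7/(T + T) = 7/((2*T)) = 7*(1/(2*T)) = 7/(2*T))
(461718 + (11674 - 1*198899))*(131062 + Z(483)) = (461718 + (11674 - 1*198899))*(131062 + (7/2)/483) = (461718 + (11674 - 198899))*(131062 + (7/2)*(1/483)) = (461718 - 187225)*(131062 + 1/138) = 274493*(18086557/138) = 4964633290601/138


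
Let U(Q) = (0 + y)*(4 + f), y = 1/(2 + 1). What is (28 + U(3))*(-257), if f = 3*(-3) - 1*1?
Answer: -6682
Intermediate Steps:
f = -10 (f = -9 - 1 = -10)
y = 1/3 ≈ 0.33333
U(Q) = -2 (U(Q) = (0 + 1/3)*(4 - 10) = (1/3)*(-6) = -2)
(28 + U(3))*(-257) = (28 - 2)*(-257) = 26*(-257) = -6682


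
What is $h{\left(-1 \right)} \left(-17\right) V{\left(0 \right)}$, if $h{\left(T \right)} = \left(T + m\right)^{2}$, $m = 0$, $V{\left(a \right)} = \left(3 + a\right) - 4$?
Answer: $17$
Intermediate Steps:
$V{\left(a \right)} = -1 + a$
$h{\left(T \right)} = T^{2}$ ($h{\left(T \right)} = \left(T + 0\right)^{2} = T^{2}$)
$h{\left(-1 \right)} \left(-17\right) V{\left(0 \right)} = \left(-1\right)^{2} \left(-17\right) \left(-1 + 0\right) = 1 \left(-17\right) \left(-1\right) = \left(-17\right) \left(-1\right) = 17$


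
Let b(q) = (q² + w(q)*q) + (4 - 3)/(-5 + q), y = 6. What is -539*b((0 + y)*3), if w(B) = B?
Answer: -4541075/13 ≈ -3.4931e+5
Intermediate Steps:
b(q) = 1/(-5 + q) + 2*q² (b(q) = (q² + q*q) + (4 - 3)/(-5 + q) = (q² + q²) + 1/(-5 + q) = 2*q² + 1/(-5 + q) = 1/(-5 + q) + 2*q²)
-539*b((0 + y)*3) = -539*(1 - 10*9*(0 + 6)² + 2*((0 + 6)*3)³)/(-5 + (0 + 6)*3) = -539*(1 - 10*(6*3)² + 2*(6*3)³)/(-5 + 6*3) = -539*(1 - 10*18² + 2*18³)/(-5 + 18) = -539*(1 - 10*324 + 2*5832)/13 = -539*(1 - 3240 + 11664)/13 = -539*8425/13 = -4541075/13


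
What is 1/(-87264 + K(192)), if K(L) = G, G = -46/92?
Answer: -2/174529 ≈ -1.1459e-5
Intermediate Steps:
G = -1/2 (G = -46*1/92 = -1/2 ≈ -0.50000)
K(L) = -1/2
1/(-87264 + K(192)) = 1/(-87264 - 1/2) = 1/(-174529/2) = -2/174529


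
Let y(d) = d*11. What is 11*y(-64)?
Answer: -7744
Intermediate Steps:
y(d) = 11*d
11*y(-64) = 11*(11*(-64)) = 11*(-704) = -7744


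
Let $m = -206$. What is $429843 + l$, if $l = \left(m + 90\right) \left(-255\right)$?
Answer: $459423$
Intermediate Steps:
$l = 29580$ ($l = \left(-206 + 90\right) \left(-255\right) = \left(-116\right) \left(-255\right) = 29580$)
$429843 + l = 429843 + 29580 = 459423$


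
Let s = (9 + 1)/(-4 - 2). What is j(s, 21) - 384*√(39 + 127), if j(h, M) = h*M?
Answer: -35 - 384*√166 ≈ -4982.5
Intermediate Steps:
s = -5/3 (s = 10/(-6) = 10*(-⅙) = -5/3 ≈ -1.6667)
j(h, M) = M*h
j(s, 21) - 384*√(39 + 127) = 21*(-5/3) - 384*√(39 + 127) = -35 - 384*√166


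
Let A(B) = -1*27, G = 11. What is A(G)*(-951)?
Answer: 25677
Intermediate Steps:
A(B) = -27
A(G)*(-951) = -27*(-951) = 25677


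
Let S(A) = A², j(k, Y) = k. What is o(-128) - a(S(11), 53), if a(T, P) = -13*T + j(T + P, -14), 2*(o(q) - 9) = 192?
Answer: 1504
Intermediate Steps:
o(q) = 105 (o(q) = 9 + (½)*192 = 9 + 96 = 105)
a(T, P) = P - 12*T (a(T, P) = -13*T + (T + P) = -13*T + (P + T) = P - 12*T)
o(-128) - a(S(11), 53) = 105 - (53 - 12*11²) = 105 - (53 - 12*121) = 105 - (53 - 1452) = 105 - 1*(-1399) = 105 + 1399 = 1504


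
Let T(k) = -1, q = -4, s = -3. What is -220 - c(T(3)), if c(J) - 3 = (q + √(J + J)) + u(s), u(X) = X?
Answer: -216 - I*√2 ≈ -216.0 - 1.4142*I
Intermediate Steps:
c(J) = -4 + √2*√J (c(J) = 3 + ((-4 + √(J + J)) - 3) = 3 + ((-4 + √(2*J)) - 3) = 3 + ((-4 + √2*√J) - 3) = 3 + (-7 + √2*√J) = -4 + √2*√J)
-220 - c(T(3)) = -220 - (-4 + √2*√(-1)) = -220 - (-4 + √2*I) = -220 - (-4 + I*√2) = -220 + (4 - I*√2) = -216 - I*√2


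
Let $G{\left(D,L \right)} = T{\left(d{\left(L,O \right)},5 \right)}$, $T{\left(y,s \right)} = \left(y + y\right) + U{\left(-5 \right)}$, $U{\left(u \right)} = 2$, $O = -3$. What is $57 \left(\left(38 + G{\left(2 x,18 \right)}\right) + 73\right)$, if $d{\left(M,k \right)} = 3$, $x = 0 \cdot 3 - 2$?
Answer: $6783$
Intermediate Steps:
$x = -2$ ($x = 0 - 2 = -2$)
$T{\left(y,s \right)} = 2 + 2 y$ ($T{\left(y,s \right)} = \left(y + y\right) + 2 = 2 y + 2 = 2 + 2 y$)
$G{\left(D,L \right)} = 8$ ($G{\left(D,L \right)} = 2 + 2 \cdot 3 = 2 + 6 = 8$)
$57 \left(\left(38 + G{\left(2 x,18 \right)}\right) + 73\right) = 57 \left(\left(38 + 8\right) + 73\right) = 57 \left(46 + 73\right) = 57 \cdot 119 = 6783$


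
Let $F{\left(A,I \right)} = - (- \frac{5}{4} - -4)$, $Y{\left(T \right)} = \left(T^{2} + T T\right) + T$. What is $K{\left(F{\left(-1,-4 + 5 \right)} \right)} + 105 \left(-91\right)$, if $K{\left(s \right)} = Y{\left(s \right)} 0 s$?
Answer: $-9555$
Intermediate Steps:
$Y{\left(T \right)} = T + 2 T^{2}$ ($Y{\left(T \right)} = \left(T^{2} + T^{2}\right) + T = 2 T^{2} + T = T + 2 T^{2}$)
$F{\left(A,I \right)} = - \frac{11}{4}$ ($F{\left(A,I \right)} = - (\left(-5\right) \frac{1}{4} + 4) = - (- \frac{5}{4} + 4) = \left(-1\right) \frac{11}{4} = - \frac{11}{4}$)
$K{\left(s \right)} = 0$ ($K{\left(s \right)} = s \left(1 + 2 s\right) 0 s = 0 s = 0$)
$K{\left(F{\left(-1,-4 + 5 \right)} \right)} + 105 \left(-91\right) = 0 + 105 \left(-91\right) = 0 - 9555 = -9555$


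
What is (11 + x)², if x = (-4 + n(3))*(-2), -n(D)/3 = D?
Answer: 1369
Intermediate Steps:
n(D) = -3*D
x = 26 (x = (-4 - 3*3)*(-2) = (-4 - 9)*(-2) = -13*(-2) = 26)
(11 + x)² = (11 + 26)² = 37² = 1369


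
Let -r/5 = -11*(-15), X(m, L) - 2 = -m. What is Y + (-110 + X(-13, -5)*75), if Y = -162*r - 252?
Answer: 134413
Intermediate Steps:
X(m, L) = 2 - m
r = -825 (r = -(-55)*(-15) = -5*165 = -825)
Y = 133398 (Y = -162*(-825) - 252 = 133650 - 252 = 133398)
Y + (-110 + X(-13, -5)*75) = 133398 + (-110 + (2 - 1*(-13))*75) = 133398 + (-110 + (2 + 13)*75) = 133398 + (-110 + 15*75) = 133398 + (-110 + 1125) = 133398 + 1015 = 134413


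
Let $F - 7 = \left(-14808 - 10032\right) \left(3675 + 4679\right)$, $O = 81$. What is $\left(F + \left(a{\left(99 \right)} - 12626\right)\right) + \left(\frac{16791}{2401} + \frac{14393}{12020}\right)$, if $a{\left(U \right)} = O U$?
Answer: $- \frac{5988972239573787}{28860020} \approx -2.0752 \cdot 10^{8}$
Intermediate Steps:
$F = -207513353$ ($F = 7 + \left(-14808 - 10032\right) \left(3675 + 4679\right) = 7 - 207513360 = -207513353$)
$a{\left(U \right)} = 81 U$
$\left(F + \left(a{\left(99 \right)} - 12626\right)\right) + \left(\frac{16791}{2401} + \frac{14393}{12020}\right) = \left(-207513353 + \left(81 \cdot 99 - 12626\right)\right) + \left(\frac{16791}{2401} + \frac{14393}{12020}\right) = \left(-207513353 + \left(8019 - 12626\right)\right) + \left(16791 \cdot \frac{1}{2401} + 14393 \cdot \frac{1}{12020}\right) = \left(-207513353 - 4607\right) + \left(\frac{16791}{2401} + \frac{14393}{12020}\right) = -207517960 + \frac{236385413}{28860020} = - \frac{5988972239573787}{28860020}$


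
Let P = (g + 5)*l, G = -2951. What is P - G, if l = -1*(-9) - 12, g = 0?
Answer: 2936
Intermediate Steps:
l = -3 (l = 9 - 12 = -3)
P = -15 (P = (0 + 5)*(-3) = 5*(-3) = -15)
P - G = -15 - 1*(-2951) = -15 + 2951 = 2936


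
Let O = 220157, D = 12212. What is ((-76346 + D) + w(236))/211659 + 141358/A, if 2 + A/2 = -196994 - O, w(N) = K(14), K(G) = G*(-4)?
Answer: -662490437/1401495029 ≈ -0.47270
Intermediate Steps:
K(G) = -4*G
w(N) = -56 (w(N) = -4*14 = -56)
A = -834306 (A = -4 + 2*(-196994 - 1*220157) = -4 + 2*(-196994 - 220157) = -4 + 2*(-417151) = -4 - 834302 = -834306)
((-76346 + D) + w(236))/211659 + 141358/A = ((-76346 + 12212) - 56)/211659 + 141358/(-834306) = (-64134 - 56)*(1/211659) + 141358*(-1/834306) = -64190*1/211659 - 70679/417153 = -9170/30237 - 70679/417153 = -662490437/1401495029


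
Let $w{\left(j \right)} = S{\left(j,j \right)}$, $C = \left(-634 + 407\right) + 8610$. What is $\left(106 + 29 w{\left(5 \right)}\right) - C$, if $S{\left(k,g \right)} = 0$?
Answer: $-8277$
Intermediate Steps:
$C = 8383$ ($C = -227 + 8610 = 8383$)
$w{\left(j \right)} = 0$
$\left(106 + 29 w{\left(5 \right)}\right) - C = \left(106 + 29 \cdot 0\right) - 8383 = \left(106 + 0\right) - 8383 = 106 - 8383 = -8277$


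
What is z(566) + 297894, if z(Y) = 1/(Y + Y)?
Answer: 337216009/1132 ≈ 2.9789e+5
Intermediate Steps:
z(Y) = 1/(2*Y)
z(566) + 297894 = (½)/566 + 297894 = (½)*(1/566) + 297894 = 1/1132 + 297894 = 337216009/1132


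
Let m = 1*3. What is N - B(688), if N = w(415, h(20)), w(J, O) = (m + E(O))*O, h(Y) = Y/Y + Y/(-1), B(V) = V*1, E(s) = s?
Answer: -384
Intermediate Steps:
B(V) = V
m = 3
h(Y) = 1 - Y (h(Y) = 1 + Y*(-1) = 1 - Y)
w(J, O) = O*(3 + O) (w(J, O) = (3 + O)*O = O*(3 + O))
N = 304 (N = (1 - 1*20)*(3 + (1 - 1*20)) = (1 - 20)*(3 + (1 - 20)) = -19*(3 - 19) = -19*(-16) = 304)
N - B(688) = 304 - 1*688 = 304 - 688 = -384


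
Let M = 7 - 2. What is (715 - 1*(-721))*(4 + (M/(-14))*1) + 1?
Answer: 36625/7 ≈ 5232.1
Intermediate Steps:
M = 5
(715 - 1*(-721))*(4 + (M/(-14))*1) + 1 = (715 - 1*(-721))*(4 + (5/(-14))*1) + 1 = (715 + 721)*(4 + (5*(-1/14))*1) + 1 = 1436*(4 - 5/14*1) + 1 = 1436*(4 - 5/14) + 1 = 1436*(51/14) + 1 = 36618/7 + 1 = 36625/7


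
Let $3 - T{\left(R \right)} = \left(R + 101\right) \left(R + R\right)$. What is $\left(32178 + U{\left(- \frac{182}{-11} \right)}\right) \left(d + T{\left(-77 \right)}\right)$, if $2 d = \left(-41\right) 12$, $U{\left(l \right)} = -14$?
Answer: $111062292$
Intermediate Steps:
$d = -246$ ($d = \frac{\left(-41\right) 12}{2} = \frac{1}{2} \left(-492\right) = -246$)
$T{\left(R \right)} = 3 - 2 R \left(101 + R\right)$ ($T{\left(R \right)} = 3 - \left(R + 101\right) \left(R + R\right) = 3 - \left(101 + R\right) 2 R = 3 - 2 R \left(101 + R\right)$)
$\left(32178 + U{\left(- \frac{182}{-11} \right)}\right) \left(d + T{\left(-77 \right)}\right) = \left(32178 - 14\right) \left(-246 - \left(-15557 + 11858\right)\right) = 32164 \left(-246 + \left(3 + 15554 - 11858\right)\right) = 32164 \left(-246 + 3699\right) = 32164 \cdot 3453 = 111062292$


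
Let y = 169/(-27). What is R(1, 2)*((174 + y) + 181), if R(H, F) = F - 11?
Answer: -9416/3 ≈ -3138.7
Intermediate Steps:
y = -169/27 (y = 169*(-1/27) = -169/27 ≈ -6.2593)
R(H, F) = -11 + F
R(1, 2)*((174 + y) + 181) = (-11 + 2)*((174 - 169/27) + 181) = -9*(4529/27 + 181) = -9*9416/27 = -9416/3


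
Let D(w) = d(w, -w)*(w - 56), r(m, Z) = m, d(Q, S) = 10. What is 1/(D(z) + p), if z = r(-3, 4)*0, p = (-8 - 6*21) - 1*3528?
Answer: -1/4222 ≈ -0.00023685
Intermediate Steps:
p = -3662 (p = (-8 - 126) - 3528 = -134 - 3528 = -3662)
z = 0 (z = -3*0 = 0)
D(w) = -560 + 10*w (D(w) = 10*(w - 56) = 10*(-56 + w) = -560 + 10*w)
1/(D(z) + p) = 1/((-560 + 10*0) - 3662) = 1/((-560 + 0) - 3662) = 1/(-560 - 3662) = 1/(-4222) = -1/4222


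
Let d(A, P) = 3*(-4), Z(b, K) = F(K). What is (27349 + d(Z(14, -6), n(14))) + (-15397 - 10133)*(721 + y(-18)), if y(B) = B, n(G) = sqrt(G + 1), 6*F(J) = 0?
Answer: -17920253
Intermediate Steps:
F(J) = 0 (F(J) = (1/6)*0 = 0)
n(G) = sqrt(1 + G)
Z(b, K) = 0
d(A, P) = -12
(27349 + d(Z(14, -6), n(14))) + (-15397 - 10133)*(721 + y(-18)) = (27349 - 12) + (-15397 - 10133)*(721 - 18) = 27337 - 25530*703 = 27337 - 17947590 = -17920253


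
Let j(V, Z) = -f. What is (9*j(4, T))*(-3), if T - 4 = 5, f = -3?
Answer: -81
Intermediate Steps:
T = 9 (T = 4 + 5 = 9)
j(V, Z) = 3 (j(V, Z) = -1*(-3) = 3)
(9*j(4, T))*(-3) = (9*3)*(-3) = 27*(-3) = -81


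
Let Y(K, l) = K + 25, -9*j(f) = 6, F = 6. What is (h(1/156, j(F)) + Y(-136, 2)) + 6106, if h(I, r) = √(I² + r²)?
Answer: 5995 + √10817/156 ≈ 5995.7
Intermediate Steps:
j(f) = -⅔ (j(f) = -⅑*6 = -⅔)
Y(K, l) = 25 + K
(h(1/156, j(F)) + Y(-136, 2)) + 6106 = (√((1/156)² + (-⅔)²) + (25 - 136)) + 6106 = (√((1/156)² + 4/9) - 111) + 6106 = (√(1/24336 + 4/9) - 111) + 6106 = (√(10817/24336) - 111) + 6106 = (√10817/156 - 111) + 6106 = (-111 + √10817/156) + 6106 = 5995 + √10817/156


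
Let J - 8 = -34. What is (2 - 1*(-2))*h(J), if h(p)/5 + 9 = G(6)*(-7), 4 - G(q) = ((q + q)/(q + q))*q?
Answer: 100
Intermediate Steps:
J = -26 (J = 8 - 34 = -26)
G(q) = 4 - q (G(q) = 4 - (q + q)/(q + q)*q = 4 - (2*q)/((2*q))*q = 4 - (2*q)*(1/(2*q))*q = 4 - q)
h(p) = 25 (h(p) = -45 + 5*((4 - 1*6)*(-7)) = -45 + 5*((4 - 6)*(-7)) = -45 + 5*(-2*(-7)) = -45 + 5*14 = -45 + 70 = 25)
(2 - 1*(-2))*h(J) = (2 - 1*(-2))*25 = (2 + 2)*25 = 4*25 = 100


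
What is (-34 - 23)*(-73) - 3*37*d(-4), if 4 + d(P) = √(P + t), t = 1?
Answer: 4605 - 111*I*√3 ≈ 4605.0 - 192.26*I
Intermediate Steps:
d(P) = -4 + √(1 + P) (d(P) = -4 + √(P + 1) = -4 + √(1 + P))
(-34 - 23)*(-73) - 3*37*d(-4) = (-34 - 23)*(-73) - 3*37*(-4 + √(1 - 4)) = -57*(-73) - 111*(-4 + √(-3)) = 4161 - 111*(-4 + I*√3) = 4161 - (-444 + 111*I*√3) = 4161 + (444 - 111*I*√3) = 4605 - 111*I*√3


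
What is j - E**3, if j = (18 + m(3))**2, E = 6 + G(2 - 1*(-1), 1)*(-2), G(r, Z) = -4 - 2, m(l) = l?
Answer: -5391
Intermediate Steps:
G(r, Z) = -6
E = 18 (E = 6 - 6*(-2) = 6 + 12 = 18)
j = 441 (j = (18 + 3)**2 = 21**2 = 441)
j - E**3 = 441 - 1*18**3 = 441 - 1*5832 = 441 - 5832 = -5391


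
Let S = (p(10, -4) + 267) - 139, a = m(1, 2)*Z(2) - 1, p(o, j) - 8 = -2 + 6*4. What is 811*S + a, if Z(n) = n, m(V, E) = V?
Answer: 128139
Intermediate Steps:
p(o, j) = 30 (p(o, j) = 8 + (-2 + 6*4) = 8 + (-2 + 24) = 8 + 22 = 30)
a = 1 (a = 1*2 - 1 = 2 - 1 = 1)
S = 158 (S = (30 + 267) - 139 = 297 - 139 = 158)
811*S + a = 811*158 + 1 = 128138 + 1 = 128139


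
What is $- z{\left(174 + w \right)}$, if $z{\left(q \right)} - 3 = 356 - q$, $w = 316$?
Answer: $131$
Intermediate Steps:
$z{\left(q \right)} = 359 - q$ ($z{\left(q \right)} = 3 - \left(-356 + q\right) = 359 - q$)
$- z{\left(174 + w \right)} = - (359 - \left(174 + 316\right)) = - (359 - 490) = \left(-1\right) \left(-131\right) = 131$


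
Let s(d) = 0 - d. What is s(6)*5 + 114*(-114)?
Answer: -13026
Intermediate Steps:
s(d) = -d
s(6)*5 + 114*(-114) = -1*6*5 + 114*(-114) = -6*5 - 12996 = -30 - 12996 = -13026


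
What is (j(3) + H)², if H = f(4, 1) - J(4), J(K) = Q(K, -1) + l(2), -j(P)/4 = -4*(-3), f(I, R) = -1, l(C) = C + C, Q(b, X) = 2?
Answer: 3025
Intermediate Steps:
l(C) = 2*C
j(P) = -48 (j(P) = -(-16)*(-3) = -4*12 = -48)
J(K) = 6 (J(K) = 2 + 2*2 = 2 + 4 = 6)
H = -7 (H = -1 - 1*6 = -1 - 6 = -7)
(j(3) + H)² = (-48 - 7)² = (-55)² = 3025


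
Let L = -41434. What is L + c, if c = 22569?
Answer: -18865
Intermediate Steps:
L + c = -41434 + 22569 = -18865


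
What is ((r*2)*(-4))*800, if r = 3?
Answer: -19200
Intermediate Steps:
((r*2)*(-4))*800 = ((3*2)*(-4))*800 = (6*(-4))*800 = -24*800 = -19200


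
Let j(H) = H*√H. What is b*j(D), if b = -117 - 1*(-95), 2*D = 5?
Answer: -55*√10/2 ≈ -86.963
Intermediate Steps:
D = 5/2 (D = (½)*5 = 5/2 ≈ 2.5000)
j(H) = H^(3/2)
b = -22 (b = -117 + 95 = -22)
b*j(D) = -55*√10/2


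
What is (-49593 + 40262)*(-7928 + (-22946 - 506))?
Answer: 292806780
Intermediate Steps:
(-49593 + 40262)*(-7928 + (-22946 - 506)) = -9331*(-7928 - 23452) = -9331*(-31380) = 292806780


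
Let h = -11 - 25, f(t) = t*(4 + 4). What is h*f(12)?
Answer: -3456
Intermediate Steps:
f(t) = 8*t (f(t) = t*8 = 8*t)
h = -36
h*f(12) = -288*12 = -36*96 = -3456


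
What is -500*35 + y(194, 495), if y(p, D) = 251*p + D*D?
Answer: 276219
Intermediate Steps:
y(p, D) = D**2 + 251*p (y(p, D) = 251*p + D**2 = D**2 + 251*p)
-500*35 + y(194, 495) = -500*35 + (495**2 + 251*194) = -17500 + (245025 + 48694) = -17500 + 293719 = 276219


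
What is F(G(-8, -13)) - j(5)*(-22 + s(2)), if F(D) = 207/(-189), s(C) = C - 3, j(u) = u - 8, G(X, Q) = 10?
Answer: -1472/21 ≈ -70.095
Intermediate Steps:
j(u) = -8 + u
s(C) = -3 + C
F(D) = -23/21 (F(D) = 207*(-1/189) = -23/21)
F(G(-8, -13)) - j(5)*(-22 + s(2)) = -23/21 - (-8 + 5)*(-22 + (-3 + 2)) = -23/21 - (-3)*(-22 - 1) = -23/21 - (-3)*(-23) = -23/21 - 1*69 = -23/21 - 69 = -1472/21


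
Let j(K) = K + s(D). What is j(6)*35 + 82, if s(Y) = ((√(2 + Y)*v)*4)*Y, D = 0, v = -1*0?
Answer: 292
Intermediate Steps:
v = 0
s(Y) = 0 (s(Y) = ((√(2 + Y)*0)*4)*Y = (0*4)*Y = 0*Y = 0)
j(K) = K (j(K) = K + 0 = K)
j(6)*35 + 82 = 6*35 + 82 = 210 + 82 = 292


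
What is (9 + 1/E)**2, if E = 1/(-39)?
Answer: 900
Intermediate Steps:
E = -1/39 ≈ -0.025641
(9 + 1/E)**2 = (9 + 1/(-1/39))**2 = (9 - 39)**2 = (-30)**2 = 900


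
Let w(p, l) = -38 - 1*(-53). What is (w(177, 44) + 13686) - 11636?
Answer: 2065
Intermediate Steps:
w(p, l) = 15 (w(p, l) = -38 + 53 = 15)
(w(177, 44) + 13686) - 11636 = (15 + 13686) - 11636 = 13701 - 11636 = 2065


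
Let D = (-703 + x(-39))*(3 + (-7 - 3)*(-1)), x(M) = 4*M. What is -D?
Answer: 11167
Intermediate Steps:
D = -11167 (D = (-703 + 4*(-39))*(3 + (-7 - 3)*(-1)) = (-703 - 156)*(3 - 10*(-1)) = -859*(3 + 10) = -859*13 = -11167)
-D = -1*(-11167) = 11167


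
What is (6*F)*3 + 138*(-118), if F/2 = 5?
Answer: -16104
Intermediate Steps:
F = 10 (F = 2*5 = 10)
(6*F)*3 + 138*(-118) = (6*10)*3 + 138*(-118) = 60*3 - 16284 = 180 - 16284 = -16104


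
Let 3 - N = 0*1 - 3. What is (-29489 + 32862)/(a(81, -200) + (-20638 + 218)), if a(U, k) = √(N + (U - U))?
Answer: -34438330/208488197 - 3373*√6/416976394 ≈ -0.16520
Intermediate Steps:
N = 6 (N = 3 - (0*1 - 3) = 3 - (0 - 3) = 3 - 1*(-3) = 3 + 3 = 6)
a(U, k) = √6 (a(U, k) = √(6 + (U - U)) = √(6 + 0) = √6)
(-29489 + 32862)/(a(81, -200) + (-20638 + 218)) = (-29489 + 32862)/(√6 + (-20638 + 218)) = 3373/(√6 - 20420) = 3373/(-20420 + √6)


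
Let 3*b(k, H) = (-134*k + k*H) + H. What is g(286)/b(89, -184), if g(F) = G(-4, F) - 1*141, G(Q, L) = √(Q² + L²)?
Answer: 423/28486 - 3*√20453/14243 ≈ -0.015274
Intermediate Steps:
b(k, H) = -134*k/3 + H/3 + H*k/3 (b(k, H) = ((-134*k + k*H) + H)/3 = ((-134*k + H*k) + H)/3 = (H - 134*k + H*k)/3 = -134*k/3 + H/3 + H*k/3)
G(Q, L) = √(L² + Q²)
g(F) = -141 + √(16 + F²) (g(F) = √(F² + (-4)²) - 1*141 = √(F² + 16) - 141 = √(16 + F²) - 141 = -141 + √(16 + F²))
g(286)/b(89, -184) = (-141 + √(16 + 286²))/(-134/3*89 + (⅓)*(-184) + (⅓)*(-184)*89) = (-141 + √(16 + 81796))/(-11926/3 - 184/3 - 16376/3) = (-141 + √81812)/(-28486/3) = (-141 + 2*√20453)*(-3/28486) = 423/28486 - 3*√20453/14243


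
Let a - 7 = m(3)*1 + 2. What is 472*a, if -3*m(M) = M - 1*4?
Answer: 13216/3 ≈ 4405.3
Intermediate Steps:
m(M) = 4/3 - M/3 (m(M) = -(M - 1*4)/3 = -(M - 4)/3 = -(-4 + M)/3 = 4/3 - M/3)
a = 28/3 (a = 7 + ((4/3 - 1/3*3)*1 + 2) = 7 + ((4/3 - 1)*1 + 2) = 7 + ((1/3)*1 + 2) = 7 + (1/3 + 2) = 7 + 7/3 = 28/3 ≈ 9.3333)
472*a = 472*(28/3) = 13216/3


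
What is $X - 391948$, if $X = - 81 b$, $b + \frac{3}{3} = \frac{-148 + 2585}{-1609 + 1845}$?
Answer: $- \frac{92678009}{236} \approx -3.927 \cdot 10^{5}$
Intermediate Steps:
$b = \frac{2201}{236}$ ($b = -1 + \frac{-148 + 2585}{-1609 + 1845} = -1 + \frac{2437}{236} = \frac{2201}{236} \approx 9.3263$)
$X = - \frac{178281}{236}$ ($X = \left(-81\right) \frac{2201}{236} = - \frac{178281}{236} \approx -755.43$)
$X - 391948 = - \frac{178281}{236} - 391948 = - \frac{92678009}{236}$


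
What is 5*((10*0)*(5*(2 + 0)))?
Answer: 0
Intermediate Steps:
5*((10*0)*(5*(2 + 0))) = 5*(0*(5*2)) = 5*(0*10) = 5*0 = 0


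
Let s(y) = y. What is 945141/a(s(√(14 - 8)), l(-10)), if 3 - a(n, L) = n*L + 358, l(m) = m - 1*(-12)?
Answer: -335525055/126001 + 1890282*√6/126001 ≈ -2626.1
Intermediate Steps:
l(m) = 12 + m (l(m) = m + 12 = 12 + m)
a(n, L) = -355 - L*n (a(n, L) = 3 - (n*L + 358) = 3 - (L*n + 358) = 3 - (358 + L*n) = 3 + (-358 - L*n) = -355 - L*n)
945141/a(s(√(14 - 8)), l(-10)) = 945141/(-355 - (12 - 10)*√(14 - 8)) = 945141/(-355 - 1*2*√6) = 945141/(-355 - 2*√6)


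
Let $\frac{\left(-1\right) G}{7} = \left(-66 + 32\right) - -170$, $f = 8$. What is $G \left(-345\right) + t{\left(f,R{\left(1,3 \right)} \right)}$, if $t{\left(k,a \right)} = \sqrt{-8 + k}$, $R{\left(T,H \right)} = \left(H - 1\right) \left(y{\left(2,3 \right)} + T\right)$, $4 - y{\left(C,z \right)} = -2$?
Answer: $328440$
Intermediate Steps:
$y{\left(C,z \right)} = 6$ ($y{\left(C,z \right)} = 4 - -2 = 4 + 2 = 6$)
$R{\left(T,H \right)} = \left(-1 + H\right) \left(6 + T\right)$ ($R{\left(T,H \right)} = \left(H - 1\right) \left(6 + T\right) = \left(-1 + H\right) \left(6 + T\right)$)
$G = -952$ ($G = - 7 \left(\left(-66 + 32\right) - -170\right) = - 7 \left(-34 + 170\right) = \left(-7\right) 136 = -952$)
$G \left(-345\right) + t{\left(f,R{\left(1,3 \right)} \right)} = \left(-952\right) \left(-345\right) + \sqrt{-8 + 8} = 328440 + \sqrt{0} = 328440 + 0 = 328440$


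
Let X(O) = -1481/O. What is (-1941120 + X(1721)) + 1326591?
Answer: -1057605890/1721 ≈ -6.1453e+5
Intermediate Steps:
(-1941120 + X(1721)) + 1326591 = (-1941120 - 1481/1721) + 1326591 = -3340669001/1721 + 1326591 = -1057605890/1721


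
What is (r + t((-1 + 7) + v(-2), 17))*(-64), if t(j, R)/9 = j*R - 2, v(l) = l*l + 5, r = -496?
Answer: -113984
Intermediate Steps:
v(l) = 5 + l**2 (v(l) = l**2 + 5 = 5 + l**2)
t(j, R) = -18 + 9*R*j (t(j, R) = 9*(j*R - 2) = 9*(R*j - 2) = 9*(-2 + R*j) = -18 + 9*R*j)
(r + t((-1 + 7) + v(-2), 17))*(-64) = (-496 + (-18 + 9*17*((-1 + 7) + (5 + (-2)**2))))*(-64) = (-496 + (-18 + 9*17*(6 + (5 + 4))))*(-64) = (-496 + (-18 + 9*17*(6 + 9)))*(-64) = (-496 + (-18 + 9*17*15))*(-64) = (-496 + (-18 + 2295))*(-64) = (-496 + 2277)*(-64) = 1781*(-64) = -113984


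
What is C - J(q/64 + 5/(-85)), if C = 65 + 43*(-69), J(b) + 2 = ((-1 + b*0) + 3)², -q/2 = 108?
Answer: -2904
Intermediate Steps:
q = -216 (q = -2*108 = -216)
J(b) = 2 (J(b) = -2 + ((-1 + b*0) + 3)² = -2 + ((-1 + 0) + 3)² = -2 + (-1 + 3)² = -2 + 2² = -2 + 4 = 2)
C = -2902 (C = 65 - 2967 = -2902)
C - J(q/64 + 5/(-85)) = -2902 - 1*2 = -2902 - 2 = -2904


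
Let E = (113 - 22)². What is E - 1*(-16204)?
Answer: 24485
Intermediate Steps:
E = 8281 (E = 91² = 8281)
E - 1*(-16204) = 8281 - 1*(-16204) = 8281 + 16204 = 24485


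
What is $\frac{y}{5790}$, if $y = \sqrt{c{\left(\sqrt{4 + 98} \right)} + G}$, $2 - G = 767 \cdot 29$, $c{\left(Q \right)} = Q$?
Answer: $\frac{\sqrt{-22241 + \sqrt{102}}}{5790} \approx 0.025751 i$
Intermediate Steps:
$G = -22241$ ($G = 2 - 767 \cdot 29 = 2 - 22243 = -22241$)
$y = \sqrt{-22241 + \sqrt{102}}$ ($y = \sqrt{\sqrt{4 + 98} - 22241} = \sqrt{\sqrt{102} - 22241} = \sqrt{-22241 + \sqrt{102}} \approx 149.1 i$)
$\frac{y}{5790} = \frac{\sqrt{-22241 + \sqrt{102}}}{5790}$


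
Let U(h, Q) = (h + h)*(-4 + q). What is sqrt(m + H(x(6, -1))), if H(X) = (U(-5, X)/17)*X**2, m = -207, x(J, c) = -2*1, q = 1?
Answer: I*sqrt(57783)/17 ≈ 14.14*I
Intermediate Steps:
x(J, c) = -2
U(h, Q) = -6*h (U(h, Q) = (h + h)*(-4 + 1) = (2*h)*(-3) = -6*h)
H(X) = 30*X**2/17 (H(X) = (-6*(-5)/17)*X**2 = (30*(1/17))*X**2 = 30*X**2/17)
sqrt(m + H(x(6, -1))) = sqrt(-207 + (30/17)*(-2)**2) = sqrt(-207 + (30/17)*4) = sqrt(-207 + 120/17) = sqrt(-3399/17) = I*sqrt(57783)/17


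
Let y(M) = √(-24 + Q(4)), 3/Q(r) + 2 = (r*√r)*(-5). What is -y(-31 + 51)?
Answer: -I*√4718/14 ≈ -4.9063*I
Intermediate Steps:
Q(r) = 3/(-2 - 5*r^(3/2)) (Q(r) = 3/(-2 + (r*√r)*(-5)) = 3/(-2 + r^(3/2)*(-5)) = 3/(-2 - 5*r^(3/2)))
y(M) = I*√4718/14 (y(M) = √(-24 - 3/(2 + 5*4^(3/2))) = √(-24 - 3/(2 + 5*8)) = √(-24 - 3/(2 + 40)) = √(-24 - 3/42) = √(-24 - 3*1/42) = √(-24 - 1/14) = √(-337/14) = I*√4718/14)
-y(-31 + 51) = -I*√4718/14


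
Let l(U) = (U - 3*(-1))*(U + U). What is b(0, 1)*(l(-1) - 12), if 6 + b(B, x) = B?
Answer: 96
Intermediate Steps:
l(U) = 2*U*(3 + U) (l(U) = (U + 3)*(2*U) = (3 + U)*(2*U) = 2*U*(3 + U))
b(B, x) = -6 + B
b(0, 1)*(l(-1) - 12) = (-6 + 0)*(2*(-1)*(3 - 1) - 12) = -6*(2*(-1)*2 - 12) = -6*(-4 - 12) = -6*(-16) = 96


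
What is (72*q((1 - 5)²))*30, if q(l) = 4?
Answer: 8640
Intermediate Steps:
(72*q((1 - 5)²))*30 = (72*4)*30 = 288*30 = 8640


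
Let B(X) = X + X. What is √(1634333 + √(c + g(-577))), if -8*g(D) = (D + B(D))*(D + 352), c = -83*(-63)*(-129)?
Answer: √(6537332 + 3*I*√1285734)/2 ≈ 1278.4 + 0.33261*I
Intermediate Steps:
B(X) = 2*X
c = -674541 (c = 5229*(-129) = -674541)
g(D) = -3*D*(352 + D)/8 (g(D) = -(D + 2*D)*(D + 352)/8 = -3*D*(352 + D)/8)
√(1634333 + √(c + g(-577))) = √(1634333 + √(-674541 + (3/8)*(-577)*(-352 - 1*(-577)))) = √(1634333 + √(-674541 + (3/8)*(-577)*(-352 + 577))) = √(1634333 + √(-674541 + (3/8)*(-577)*225)) = √(1634333 + √(-674541 - 389475/8)) = √(1634333 + √(-5785803/8)) = √(1634333 + 3*I*√1285734/4)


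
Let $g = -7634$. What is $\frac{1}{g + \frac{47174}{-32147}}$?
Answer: $- \frac{32147}{245457372} \approx -0.00013097$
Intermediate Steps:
$\frac{1}{g + \frac{47174}{-32147}} = \frac{1}{-7634 + \frac{47174}{-32147}} = \frac{1}{-7634 + 47174 \left(- \frac{1}{32147}\right)} = \frac{1}{-7634 - \frac{47174}{32147}} = \frac{1}{- \frac{245457372}{32147}} = - \frac{32147}{245457372}$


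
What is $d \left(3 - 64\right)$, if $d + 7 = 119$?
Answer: $-6832$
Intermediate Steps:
$d = 112$ ($d = -7 + 119 = 112$)
$d \left(3 - 64\right) = 112 \left(3 - 64\right) = 112 \left(-61\right) = -6832$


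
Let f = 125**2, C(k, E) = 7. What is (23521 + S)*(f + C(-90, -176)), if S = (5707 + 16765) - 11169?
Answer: 544368768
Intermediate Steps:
f = 15625
S = 11303 (S = 22472 - 11169 = 11303)
(23521 + S)*(f + C(-90, -176)) = (23521 + 11303)*(15625 + 7) = 34824*15632 = 544368768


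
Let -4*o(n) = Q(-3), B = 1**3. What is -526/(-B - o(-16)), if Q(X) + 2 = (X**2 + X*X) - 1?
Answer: -2104/11 ≈ -191.27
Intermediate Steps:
B = 1
Q(X) = -3 + 2*X**2 (Q(X) = -2 + ((X**2 + X*X) - 1) = -2 + ((X**2 + X**2) - 1) = -2 + (2*X**2 - 1) = -2 + (-1 + 2*X**2) = -3 + 2*X**2)
o(n) = -15/4 (o(n) = -(-3 + 2*(-3)**2)/4 = -(-3 + 2*9)/4 = -(-3 + 18)/4 = -1/4*15 = -15/4)
-526/(-B - o(-16)) = -526/(-1*1 - 1*(-15/4)) = -526/(-1 + 15/4) = -526/11/4 = -526*4/11 = -2104/11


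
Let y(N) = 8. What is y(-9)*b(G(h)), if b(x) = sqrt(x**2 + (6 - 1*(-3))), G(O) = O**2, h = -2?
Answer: 40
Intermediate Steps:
b(x) = sqrt(9 + x**2) (b(x) = sqrt(x**2 + (6 + 3)) = sqrt(x**2 + 9) = sqrt(9 + x**2))
y(-9)*b(G(h)) = 8*sqrt(9 + ((-2)**2)**2) = 8*sqrt(9 + 4**2) = 8*sqrt(9 + 16) = 8*sqrt(25) = 8*5 = 40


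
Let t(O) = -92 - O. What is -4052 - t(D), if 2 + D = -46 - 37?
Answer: -4045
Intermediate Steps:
D = -85 (D = -2 + (-46 - 37) = -2 - 83 = -85)
-4052 - t(D) = -4052 - (-92 - 1*(-85)) = -4052 - (-92 + 85) = -4052 - 1*(-7) = -4052 + 7 = -4045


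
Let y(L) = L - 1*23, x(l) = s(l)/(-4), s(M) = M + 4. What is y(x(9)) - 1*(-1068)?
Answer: 4167/4 ≈ 1041.8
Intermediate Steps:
s(M) = 4 + M
x(l) = -1 - l/4 (x(l) = (4 + l)/(-4) = (4 + l)*(-¼) = -1 - l/4)
y(L) = -23 + L (y(L) = L - 23 = -23 + L)
y(x(9)) - 1*(-1068) = (-23 + (-1 - ¼*9)) - 1*(-1068) = (-23 + (-1 - 9/4)) + 1068 = (-23 - 13/4) + 1068 = -105/4 + 1068 = 4167/4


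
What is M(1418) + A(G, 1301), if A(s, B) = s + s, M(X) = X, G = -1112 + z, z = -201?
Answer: -1208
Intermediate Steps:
G = -1313 (G = -1112 - 201 = -1313)
A(s, B) = 2*s
M(1418) + A(G, 1301) = 1418 + 2*(-1313) = 1418 - 2626 = -1208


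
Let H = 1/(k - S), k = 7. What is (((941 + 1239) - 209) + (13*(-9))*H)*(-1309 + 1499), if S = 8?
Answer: 396720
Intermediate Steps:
H = -1 (H = 1/(7 - 1*8) = 1/(7 - 8) = 1/(-1) = -1)
(((941 + 1239) - 209) + (13*(-9))*H)*(-1309 + 1499) = (((941 + 1239) - 209) + (13*(-9))*(-1))*(-1309 + 1499) = ((2180 - 209) - 117*(-1))*190 = (1971 + 117)*190 = 2088*190 = 396720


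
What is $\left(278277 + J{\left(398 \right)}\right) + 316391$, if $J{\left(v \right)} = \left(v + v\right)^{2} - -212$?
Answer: $1228496$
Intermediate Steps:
$J{\left(v \right)} = 212 + 4 v^{2}$ ($J{\left(v \right)} = \left(2 v\right)^{2} + 212 = 4 v^{2} + 212 = 212 + 4 v^{2}$)
$\left(278277 + J{\left(398 \right)}\right) + 316391 = \left(278277 + \left(212 + 4 \cdot 398^{2}\right)\right) + 316391 = \left(278277 + \left(212 + 4 \cdot 158404\right)\right) + 316391 = \left(278277 + \left(212 + 633616\right)\right) + 316391 = \left(278277 + 633828\right) + 316391 = 912105 + 316391 = 1228496$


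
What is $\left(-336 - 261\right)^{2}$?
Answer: $356409$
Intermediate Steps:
$\left(-336 - 261\right)^{2} = \left(-597\right)^{2} = 356409$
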